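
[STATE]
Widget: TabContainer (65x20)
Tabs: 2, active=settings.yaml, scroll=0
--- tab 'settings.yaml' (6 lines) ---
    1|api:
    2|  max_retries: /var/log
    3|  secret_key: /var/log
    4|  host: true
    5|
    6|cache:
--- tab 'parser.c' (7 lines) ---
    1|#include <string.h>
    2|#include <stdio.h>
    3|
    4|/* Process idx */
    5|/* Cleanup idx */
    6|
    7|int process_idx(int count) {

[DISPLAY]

[settings.yaml]│ parser.c                                        
─────────────────────────────────────────────────────────────────
api:                                                             
  max_retries: /var/log                                          
  secret_key: /var/log                                           
  host: true                                                     
                                                                 
cache:                                                           
                                                                 
                                                                 
                                                                 
                                                                 
                                                                 
                                                                 
                                                                 
                                                                 
                                                                 
                                                                 
                                                                 
                                                                 


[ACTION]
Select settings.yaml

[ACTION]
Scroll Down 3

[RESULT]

[settings.yaml]│ parser.c                                        
─────────────────────────────────────────────────────────────────
  host: true                                                     
                                                                 
cache:                                                           
                                                                 
                                                                 
                                                                 
                                                                 
                                                                 
                                                                 
                                                                 
                                                                 
                                                                 
                                                                 
                                                                 
                                                                 
                                                                 
                                                                 
                                                                 


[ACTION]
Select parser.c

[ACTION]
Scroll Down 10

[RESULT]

 settings.yaml │[parser.c]                                       
─────────────────────────────────────────────────────────────────
int process_idx(int count) {                                     
                                                                 
                                                                 
                                                                 
                                                                 
                                                                 
                                                                 
                                                                 
                                                                 
                                                                 
                                                                 
                                                                 
                                                                 
                                                                 
                                                                 
                                                                 
                                                                 
                                                                 


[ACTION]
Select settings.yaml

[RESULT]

[settings.yaml]│ parser.c                                        
─────────────────────────────────────────────────────────────────
api:                                                             
  max_retries: /var/log                                          
  secret_key: /var/log                                           
  host: true                                                     
                                                                 
cache:                                                           
                                                                 
                                                                 
                                                                 
                                                                 
                                                                 
                                                                 
                                                                 
                                                                 
                                                                 
                                                                 
                                                                 
                                                                 


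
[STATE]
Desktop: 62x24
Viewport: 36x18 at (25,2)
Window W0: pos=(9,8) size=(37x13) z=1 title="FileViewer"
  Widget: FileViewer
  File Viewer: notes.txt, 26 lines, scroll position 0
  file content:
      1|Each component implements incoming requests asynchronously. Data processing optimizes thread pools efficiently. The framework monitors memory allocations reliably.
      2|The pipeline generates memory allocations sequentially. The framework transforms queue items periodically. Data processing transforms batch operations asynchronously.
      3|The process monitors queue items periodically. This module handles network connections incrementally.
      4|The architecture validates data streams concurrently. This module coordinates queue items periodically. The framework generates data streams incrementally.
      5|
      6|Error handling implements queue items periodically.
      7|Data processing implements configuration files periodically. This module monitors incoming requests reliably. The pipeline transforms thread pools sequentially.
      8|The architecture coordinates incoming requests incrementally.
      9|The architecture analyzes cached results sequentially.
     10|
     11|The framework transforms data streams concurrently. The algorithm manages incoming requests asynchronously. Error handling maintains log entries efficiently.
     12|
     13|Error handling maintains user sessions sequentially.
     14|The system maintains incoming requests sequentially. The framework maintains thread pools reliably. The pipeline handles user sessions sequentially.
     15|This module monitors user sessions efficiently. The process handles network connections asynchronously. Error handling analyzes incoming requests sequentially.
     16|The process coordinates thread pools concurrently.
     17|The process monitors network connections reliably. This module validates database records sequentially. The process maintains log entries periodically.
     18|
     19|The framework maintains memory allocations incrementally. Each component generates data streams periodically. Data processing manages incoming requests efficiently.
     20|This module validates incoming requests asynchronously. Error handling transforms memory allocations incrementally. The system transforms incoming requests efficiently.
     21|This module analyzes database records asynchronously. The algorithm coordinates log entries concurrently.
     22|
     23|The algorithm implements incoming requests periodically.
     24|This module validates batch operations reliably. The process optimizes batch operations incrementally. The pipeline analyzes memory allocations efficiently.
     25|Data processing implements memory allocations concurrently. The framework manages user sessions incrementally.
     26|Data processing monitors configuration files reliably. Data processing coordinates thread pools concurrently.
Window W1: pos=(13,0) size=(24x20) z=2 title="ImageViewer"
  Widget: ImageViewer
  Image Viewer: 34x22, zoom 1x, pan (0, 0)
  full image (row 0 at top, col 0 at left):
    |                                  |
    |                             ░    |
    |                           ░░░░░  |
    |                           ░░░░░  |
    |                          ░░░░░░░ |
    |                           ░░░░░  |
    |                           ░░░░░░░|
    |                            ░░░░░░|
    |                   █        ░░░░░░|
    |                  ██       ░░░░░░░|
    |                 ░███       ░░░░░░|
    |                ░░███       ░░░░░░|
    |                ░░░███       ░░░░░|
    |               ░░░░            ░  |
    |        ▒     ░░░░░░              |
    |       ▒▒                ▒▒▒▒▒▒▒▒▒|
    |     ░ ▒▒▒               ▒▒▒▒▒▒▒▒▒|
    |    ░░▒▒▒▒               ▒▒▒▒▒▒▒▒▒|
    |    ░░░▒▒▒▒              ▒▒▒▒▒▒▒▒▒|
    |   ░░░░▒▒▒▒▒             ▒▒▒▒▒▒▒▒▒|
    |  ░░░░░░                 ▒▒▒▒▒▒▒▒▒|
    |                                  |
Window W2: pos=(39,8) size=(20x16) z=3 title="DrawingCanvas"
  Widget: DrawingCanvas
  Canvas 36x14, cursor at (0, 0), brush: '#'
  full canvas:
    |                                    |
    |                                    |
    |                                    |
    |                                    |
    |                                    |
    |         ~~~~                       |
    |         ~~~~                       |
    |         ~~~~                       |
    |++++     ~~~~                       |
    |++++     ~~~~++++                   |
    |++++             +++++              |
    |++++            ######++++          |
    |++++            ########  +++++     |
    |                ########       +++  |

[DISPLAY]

───────────┨                        
           ┃                        
           ┃                        
           ┃                        
           ┃                        
           ┃                        
           ┃━━┏━━━━━━━━━━━━━━━━━━┓  
           ┃  ┃ DrawingCanvas    ┃  
           ┃──┠──────────────────┨  
        █  ┃nc┃+                 ┃  
       ██  ┃ry┃                  ┃  
      ░███ ┃it┃                  ┃  
     ░░███ ┃da┃                  ┃  
     ░░░███┃  ┃                  ┃  
    ░░░░   ┃ue┃         ~~~~     ┃  
   ░░░░░░  ┃co┃         ~~~~     ┃  
           ┃s ┃         ~~~~     ┃  
━━━━━━━━━━━┛ac┃++++     ~~~~     ┃  


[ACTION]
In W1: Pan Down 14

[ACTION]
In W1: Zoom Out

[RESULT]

───────────┨                        
   ░░░░░░  ┃                        
           ┃                        
           ┃                        
           ┃                        
           ┃                        
▒          ┃━━┏━━━━━━━━━━━━━━━━━━┓  
           ┃  ┃ DrawingCanvas    ┃  
           ┃──┠──────────────────┨  
           ┃nc┃+                 ┃  
           ┃ry┃                  ┃  
           ┃it┃                  ┃  
           ┃da┃                  ┃  
           ┃  ┃                  ┃  
           ┃ue┃         ~~~~     ┃  
           ┃co┃         ~~~~     ┃  
           ┃s ┃         ~~~~     ┃  
━━━━━━━━━━━┛ac┃++++     ~~~~     ┃  


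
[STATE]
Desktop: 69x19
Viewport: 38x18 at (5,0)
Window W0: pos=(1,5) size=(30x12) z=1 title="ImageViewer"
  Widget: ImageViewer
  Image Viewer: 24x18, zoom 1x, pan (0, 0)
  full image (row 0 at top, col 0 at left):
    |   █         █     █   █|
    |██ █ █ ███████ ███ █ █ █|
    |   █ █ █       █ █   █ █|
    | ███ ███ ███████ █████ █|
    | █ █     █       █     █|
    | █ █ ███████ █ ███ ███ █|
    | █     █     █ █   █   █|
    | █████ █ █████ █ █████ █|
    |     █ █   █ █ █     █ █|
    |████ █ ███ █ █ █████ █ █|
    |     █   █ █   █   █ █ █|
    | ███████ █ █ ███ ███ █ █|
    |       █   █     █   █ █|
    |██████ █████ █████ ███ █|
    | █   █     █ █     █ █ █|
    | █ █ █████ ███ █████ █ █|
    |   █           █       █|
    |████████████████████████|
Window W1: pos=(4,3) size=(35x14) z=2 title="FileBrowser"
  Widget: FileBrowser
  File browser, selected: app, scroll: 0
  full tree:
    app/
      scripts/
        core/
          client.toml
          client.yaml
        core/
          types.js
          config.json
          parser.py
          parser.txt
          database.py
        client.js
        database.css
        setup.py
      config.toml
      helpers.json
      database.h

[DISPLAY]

                                      
                                      
                                      
━━━━━━━━━━━━━━━━━━━━━━━━━━━━━━━━━┓    
 FileBrowser                     ┃    
─────────────────────────────────┨    
> [-] app/                       ┃    
    [+] scripts/                 ┃    
    config.toml                  ┃    
    helpers.json                 ┃    
    database.h                   ┃    
                                 ┃    
                                 ┃    
                                 ┃    
                                 ┃    
                                 ┃    
━━━━━━━━━━━━━━━━━━━━━━━━━━━━━━━━━┛    
                                      


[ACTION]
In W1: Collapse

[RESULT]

                                      
                                      
                                      
━━━━━━━━━━━━━━━━━━━━━━━━━━━━━━━━━┓    
 FileBrowser                     ┃    
─────────────────────────────────┨    
> [+] app/                       ┃    
                                 ┃    
                                 ┃    
                                 ┃    
                                 ┃    
                                 ┃    
                                 ┃    
                                 ┃    
                                 ┃    
                                 ┃    
━━━━━━━━━━━━━━━━━━━━━━━━━━━━━━━━━┛    
                                      


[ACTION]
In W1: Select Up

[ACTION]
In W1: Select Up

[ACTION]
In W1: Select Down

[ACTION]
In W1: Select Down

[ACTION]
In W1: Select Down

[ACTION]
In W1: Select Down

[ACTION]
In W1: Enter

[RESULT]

                                      
                                      
                                      
━━━━━━━━━━━━━━━━━━━━━━━━━━━━━━━━━┓    
 FileBrowser                     ┃    
─────────────────────────────────┨    
> [-] app/                       ┃    
    [+] scripts/                 ┃    
    config.toml                  ┃    
    helpers.json                 ┃    
    database.h                   ┃    
                                 ┃    
                                 ┃    
                                 ┃    
                                 ┃    
                                 ┃    
━━━━━━━━━━━━━━━━━━━━━━━━━━━━━━━━━┛    
                                      


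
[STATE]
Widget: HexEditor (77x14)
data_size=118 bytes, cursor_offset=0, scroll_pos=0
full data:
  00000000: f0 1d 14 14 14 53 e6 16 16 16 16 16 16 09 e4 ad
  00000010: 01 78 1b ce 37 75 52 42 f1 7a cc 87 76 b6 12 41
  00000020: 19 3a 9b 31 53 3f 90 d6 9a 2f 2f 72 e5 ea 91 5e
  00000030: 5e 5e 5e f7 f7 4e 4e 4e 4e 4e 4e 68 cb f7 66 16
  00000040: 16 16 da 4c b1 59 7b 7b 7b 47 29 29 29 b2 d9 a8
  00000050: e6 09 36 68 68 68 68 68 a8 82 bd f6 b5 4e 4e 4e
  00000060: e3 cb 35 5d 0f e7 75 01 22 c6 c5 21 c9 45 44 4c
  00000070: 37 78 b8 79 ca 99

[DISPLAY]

00000000  F0 1d 14 14 14 53 e6 16  16 16 16 16 16 09 e4 ad  |.....S..........
00000010  01 78 1b ce 37 75 52 42  f1 7a cc 87 76 b6 12 41  |.x..7uRB.z..v..A
00000020  19 3a 9b 31 53 3f 90 d6  9a 2f 2f 72 e5 ea 91 5e  |.:.1S?...//r...^
00000030  5e 5e 5e f7 f7 4e 4e 4e  4e 4e 4e 68 cb f7 66 16  |^^^..NNNNNNh..f.
00000040  16 16 da 4c b1 59 7b 7b  7b 47 29 29 29 b2 d9 a8  |...L.Y{{{G)))...
00000050  e6 09 36 68 68 68 68 68  a8 82 bd f6 b5 4e 4e 4e  |..6hhhhh.....NNN
00000060  e3 cb 35 5d 0f e7 75 01  22 c6 c5 21 c9 45 44 4c  |..5]..u."..!.EDL
00000070  37 78 b8 79 ca 99                                 |7x.y..          
                                                                             
                                                                             
                                                                             
                                                                             
                                                                             
                                                                             


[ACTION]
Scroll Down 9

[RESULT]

00000070  37 78 b8 79 ca 99                                 |7x.y..          
                                                                             
                                                                             
                                                                             
                                                                             
                                                                             
                                                                             
                                                                             
                                                                             
                                                                             
                                                                             
                                                                             
                                                                             
                                                                             


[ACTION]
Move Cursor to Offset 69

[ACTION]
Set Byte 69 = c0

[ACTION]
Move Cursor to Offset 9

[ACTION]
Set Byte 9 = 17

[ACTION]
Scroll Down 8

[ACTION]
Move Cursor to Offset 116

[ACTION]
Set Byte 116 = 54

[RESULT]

00000070  37 78 b8 79 54 99                                 |7x.yT.          
                                                                             
                                                                             
                                                                             
                                                                             
                                                                             
                                                                             
                                                                             
                                                                             
                                                                             
                                                                             
                                                                             
                                                                             
                                                                             


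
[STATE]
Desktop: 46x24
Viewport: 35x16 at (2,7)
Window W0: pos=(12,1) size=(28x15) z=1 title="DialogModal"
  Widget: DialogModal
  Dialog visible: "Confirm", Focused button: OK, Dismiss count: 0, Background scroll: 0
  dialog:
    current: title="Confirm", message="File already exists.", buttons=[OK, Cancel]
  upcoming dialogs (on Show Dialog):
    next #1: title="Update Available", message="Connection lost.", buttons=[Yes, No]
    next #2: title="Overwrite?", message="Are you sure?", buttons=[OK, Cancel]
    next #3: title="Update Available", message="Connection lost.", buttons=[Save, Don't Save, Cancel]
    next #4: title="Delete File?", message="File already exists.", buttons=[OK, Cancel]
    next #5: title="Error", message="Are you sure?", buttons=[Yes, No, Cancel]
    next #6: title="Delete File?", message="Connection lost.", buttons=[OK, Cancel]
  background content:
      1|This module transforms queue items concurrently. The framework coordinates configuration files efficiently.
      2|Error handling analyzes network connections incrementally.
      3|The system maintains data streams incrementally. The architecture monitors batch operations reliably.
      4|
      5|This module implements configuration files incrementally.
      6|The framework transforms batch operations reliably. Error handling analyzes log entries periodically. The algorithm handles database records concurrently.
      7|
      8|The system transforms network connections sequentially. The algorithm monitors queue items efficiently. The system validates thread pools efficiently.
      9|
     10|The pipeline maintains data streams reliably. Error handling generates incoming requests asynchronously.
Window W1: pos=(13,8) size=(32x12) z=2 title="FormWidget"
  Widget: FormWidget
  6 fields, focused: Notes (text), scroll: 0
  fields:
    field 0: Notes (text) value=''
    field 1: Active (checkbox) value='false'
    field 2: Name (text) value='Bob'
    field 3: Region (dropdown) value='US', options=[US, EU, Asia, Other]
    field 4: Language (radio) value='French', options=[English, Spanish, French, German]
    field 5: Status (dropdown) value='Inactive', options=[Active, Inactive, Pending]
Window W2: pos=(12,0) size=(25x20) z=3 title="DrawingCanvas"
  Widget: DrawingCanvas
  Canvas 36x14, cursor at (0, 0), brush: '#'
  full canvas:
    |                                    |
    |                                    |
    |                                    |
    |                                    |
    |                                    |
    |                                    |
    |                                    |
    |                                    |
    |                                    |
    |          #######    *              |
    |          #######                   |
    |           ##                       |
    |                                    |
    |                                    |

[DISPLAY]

          ┃                       ┃
          ┃                       ┃
          ┃                       ┃
          ┃                       ┃
          ┃                       ┃
          ┃          #######    * ┃
          ┃          #######      ┃
          ┃           ##          ┃
          ┃                       ┃
          ┃                       ┃
          ┃                       ┃
          ┃                       ┃
          ┗━━━━━━━━━━━━━━━━━━━━━━━┛
                                   
                                   
                                   


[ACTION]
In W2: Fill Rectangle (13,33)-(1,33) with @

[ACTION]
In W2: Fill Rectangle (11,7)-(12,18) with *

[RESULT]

          ┃                       ┃
          ┃                       ┃
          ┃                       ┃
          ┃                       ┃
          ┃                       ┃
          ┃          #######    * ┃
          ┃          #######      ┃
          ┃       ************    ┃
          ┃       ************    ┃
          ┃                       ┃
          ┃                       ┃
          ┃                       ┃
          ┗━━━━━━━━━━━━━━━━━━━━━━━┛
                                   
                                   
                                   


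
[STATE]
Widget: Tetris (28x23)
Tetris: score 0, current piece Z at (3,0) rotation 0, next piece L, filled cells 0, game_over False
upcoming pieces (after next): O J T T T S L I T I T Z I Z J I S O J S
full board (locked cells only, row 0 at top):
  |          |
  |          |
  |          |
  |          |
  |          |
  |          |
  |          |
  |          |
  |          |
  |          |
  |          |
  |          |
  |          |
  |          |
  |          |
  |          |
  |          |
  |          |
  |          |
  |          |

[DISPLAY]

   ▓▓     │Next:            
    ▓▓    │  ▒              
          │▒▒▒              
          │                 
          │                 
          │                 
          │Score:           
          │0                
          │                 
          │                 
          │                 
          │                 
          │                 
          │                 
          │                 
          │                 
          │                 
          │                 
          │                 
          │                 
          │                 
          │                 
          │                 


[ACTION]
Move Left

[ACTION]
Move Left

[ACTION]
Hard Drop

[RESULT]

     ▒    │Next:            
   ▒▒▒    │▓▓               
          │▓▓               
          │                 
          │                 
          │                 
          │Score:           
          │0                
          │                 
          │                 
          │                 
          │                 
          │                 
          │                 
          │                 
          │                 
          │                 
          │                 
 ▓▓       │                 
  ▓▓      │                 
          │                 
          │                 
          │                 


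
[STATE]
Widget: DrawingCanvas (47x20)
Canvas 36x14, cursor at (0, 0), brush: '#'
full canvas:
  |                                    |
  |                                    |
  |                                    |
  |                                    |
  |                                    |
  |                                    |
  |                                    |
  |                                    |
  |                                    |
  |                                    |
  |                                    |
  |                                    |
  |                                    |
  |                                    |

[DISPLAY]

+                                              
                                               
                                               
                                               
                                               
                                               
                                               
                                               
                                               
                                               
                                               
                                               
                                               
                                               
                                               
                                               
                                               
                                               
                                               
                                               


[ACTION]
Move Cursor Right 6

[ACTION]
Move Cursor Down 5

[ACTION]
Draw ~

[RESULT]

                                               
                                               
                                               
                                               
                                               
      ~                                        
                                               
                                               
                                               
                                               
                                               
                                               
                                               
                                               
                                               
                                               
                                               
                                               
                                               
                                               


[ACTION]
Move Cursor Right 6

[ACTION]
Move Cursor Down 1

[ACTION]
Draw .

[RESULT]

                                               
                                               
                                               
                                               
                                               
      ~                                        
            .                                  
                                               
                                               
                                               
                                               
                                               
                                               
                                               
                                               
                                               
                                               
                                               
                                               
                                               


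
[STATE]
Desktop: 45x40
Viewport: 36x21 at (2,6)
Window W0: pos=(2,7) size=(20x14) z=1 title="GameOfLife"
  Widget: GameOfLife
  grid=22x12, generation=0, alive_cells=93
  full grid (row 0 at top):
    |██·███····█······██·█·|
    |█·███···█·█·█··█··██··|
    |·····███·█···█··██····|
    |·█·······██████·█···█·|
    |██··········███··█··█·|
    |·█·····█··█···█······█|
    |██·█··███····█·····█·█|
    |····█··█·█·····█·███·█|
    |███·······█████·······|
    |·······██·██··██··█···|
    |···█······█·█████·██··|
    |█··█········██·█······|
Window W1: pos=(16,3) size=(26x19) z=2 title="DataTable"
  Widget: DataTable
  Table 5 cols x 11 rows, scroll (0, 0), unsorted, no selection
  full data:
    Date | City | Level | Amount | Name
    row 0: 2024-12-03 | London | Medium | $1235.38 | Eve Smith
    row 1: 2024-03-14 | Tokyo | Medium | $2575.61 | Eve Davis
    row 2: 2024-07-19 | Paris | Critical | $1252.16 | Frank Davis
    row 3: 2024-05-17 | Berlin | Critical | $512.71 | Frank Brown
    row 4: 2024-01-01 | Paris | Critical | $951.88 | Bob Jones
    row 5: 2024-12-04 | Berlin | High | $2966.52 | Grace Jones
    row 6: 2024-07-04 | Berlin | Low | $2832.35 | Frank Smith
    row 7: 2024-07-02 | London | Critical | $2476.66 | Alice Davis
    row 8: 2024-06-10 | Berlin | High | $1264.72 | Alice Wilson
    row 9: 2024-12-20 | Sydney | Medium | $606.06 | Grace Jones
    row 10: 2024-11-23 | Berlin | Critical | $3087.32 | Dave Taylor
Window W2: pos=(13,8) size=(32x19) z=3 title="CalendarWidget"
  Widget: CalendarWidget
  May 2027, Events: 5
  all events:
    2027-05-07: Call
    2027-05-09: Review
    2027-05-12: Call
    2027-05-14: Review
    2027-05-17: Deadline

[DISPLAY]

              ┃Date      │City  │Lev
┏━━━━━━━━━━━━━┃──────────┼──────┼───
┃ GameOfLif┏━━━━━━━━━━━━━━━━━━━━━━━━
┠──────────┃ CalendarWidget         
┃Gen: 0    ┠────────────────────────
┃███···█·█·┃           May 2027     
┃···███·█··┃Mo Tu We Th Fr Sa Su    
┃·······███┃                1  2    
┃··········┃ 3  4  5  6  7*  8  9*  
┃·····█··█·┃10 11 12* 13 14* 15 16  
┃·█··███···┃17* 18 19 20 21 22 23   
┃··█··█·█··┃24 25 26 27 28 29 30    
┃█·······██┃31                      
┃·····██·██┃                        
┗━━━━━━━━━━┃                        
           ┃                        
           ┃                        
           ┃                        
           ┃                        
           ┃                        
           ┗━━━━━━━━━━━━━━━━━━━━━━━━


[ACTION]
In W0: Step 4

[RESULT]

              ┃Date      │City  │Lev
┏━━━━━━━━━━━━━┃──────────┼──────┼───
┃ GameOfLif┏━━━━━━━━━━━━━━━━━━━━━━━━
┠──────────┃ CalendarWidget         
┃Gen: 4    ┠────────────────────────
┃███··█··██┃           May 2027     
┃·█····█··█┃Mo Tu We Th Fr Sa Su    
┃·██··█··█·┃                1  2    
┃········█·┃ 3  4  5  6  7*  8  9*  
┃···█·██···┃10 11 12* 13 14* 15 16  
┃█·██·██···┃17* 18 19 20 21 22 23   
┃█··██·····┃24 25 26 27 28 29 30    
┃·█··███···┃31                      
┃█····█████┃                        
┗━━━━━━━━━━┃                        
           ┃                        
           ┃                        
           ┃                        
           ┃                        
           ┃                        
           ┗━━━━━━━━━━━━━━━━━━━━━━━━


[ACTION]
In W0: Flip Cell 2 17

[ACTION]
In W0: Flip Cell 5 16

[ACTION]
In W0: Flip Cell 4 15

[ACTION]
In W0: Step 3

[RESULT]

              ┃Date      │City  │Lev
┏━━━━━━━━━━━━━┃──────────┼──────┼───
┃ GameOfLif┏━━━━━━━━━━━━━━━━━━━━━━━━
┠──────────┃ CalendarWidget         
┃Gen: 7    ┠────────────────────────
┃··█···█·█·┃           May 2027     
┃·····██·█·┃Mo Tu We Th Fr Sa Su    
┃·█████····┃                1  2    
┃·██·█·····┃ 3  4  5  6  7*  8  9*  
┃██·████···┃10 11 12* 13 14* 15 16  
┃██····█··█┃17* 18 19 20 21 22 23   
┃··█···█···┃24 25 26 27 28 29 30    
┃██········┃31                      
┃██········┃                        
┗━━━━━━━━━━┃                        
           ┃                        
           ┃                        
           ┃                        
           ┃                        
           ┃                        
           ┗━━━━━━━━━━━━━━━━━━━━━━━━


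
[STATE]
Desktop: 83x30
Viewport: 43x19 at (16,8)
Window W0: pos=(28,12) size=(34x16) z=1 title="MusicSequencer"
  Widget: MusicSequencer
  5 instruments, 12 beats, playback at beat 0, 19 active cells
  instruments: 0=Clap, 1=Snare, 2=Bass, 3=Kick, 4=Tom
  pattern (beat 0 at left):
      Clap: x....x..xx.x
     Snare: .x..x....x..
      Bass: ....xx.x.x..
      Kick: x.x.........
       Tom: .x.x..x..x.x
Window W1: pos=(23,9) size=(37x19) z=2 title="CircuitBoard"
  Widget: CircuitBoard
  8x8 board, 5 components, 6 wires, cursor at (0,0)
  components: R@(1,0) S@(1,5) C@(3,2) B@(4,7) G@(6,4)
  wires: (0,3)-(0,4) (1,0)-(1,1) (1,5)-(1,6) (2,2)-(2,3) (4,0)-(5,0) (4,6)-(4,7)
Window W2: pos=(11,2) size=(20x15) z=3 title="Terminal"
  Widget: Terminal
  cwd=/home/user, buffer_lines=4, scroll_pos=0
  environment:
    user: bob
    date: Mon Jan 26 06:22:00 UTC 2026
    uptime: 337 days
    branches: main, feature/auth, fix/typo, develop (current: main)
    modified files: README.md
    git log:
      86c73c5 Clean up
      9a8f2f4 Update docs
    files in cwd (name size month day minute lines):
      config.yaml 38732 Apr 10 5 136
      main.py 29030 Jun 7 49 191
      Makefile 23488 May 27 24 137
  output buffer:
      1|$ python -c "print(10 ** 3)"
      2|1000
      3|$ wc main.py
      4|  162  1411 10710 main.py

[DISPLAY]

2  1411 10710 ┃                            
              ┃━━━━━━━━━━━━━━━━━━━━━━━━━━━━
              ┃tBoard                      
              ┃────────────────────────────
              ┃2 3 4 5 6 7                 
              ┃         · ─ ·              
              ┃                            
              ┃ ·               S ─ ·      
━━━━━━━━━━━━━━┛                            
       ┃2           · ─ ·                  
       ┃                                   
       ┃3           C                      
       ┃                                   
       ┃4   ·                       · ─ B  
       ┃    │                              
       ┃5   ·                              
       ┃                                   
       ┃6                   G              
       ┃                                   


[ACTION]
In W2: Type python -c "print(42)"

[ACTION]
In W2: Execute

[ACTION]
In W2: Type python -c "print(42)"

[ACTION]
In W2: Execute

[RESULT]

2  1411 10710 ┃                            
thon -c "print┃━━━━━━━━━━━━━━━━━━━━━━━━━━━━
              ┃tBoard                      
thon -c "print┃────────────────────────────
              ┃2 3 4 5 6 7                 
              ┃         · ─ ·              
              ┃                            
              ┃ ·               S ─ ·      
━━━━━━━━━━━━━━┛                            
       ┃2           · ─ ·                  
       ┃                                   
       ┃3           C                      
       ┃                                   
       ┃4   ·                       · ─ B  
       ┃    │                              
       ┃5   ·                              
       ┃                                   
       ┃6                   G              
       ┃                                   
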